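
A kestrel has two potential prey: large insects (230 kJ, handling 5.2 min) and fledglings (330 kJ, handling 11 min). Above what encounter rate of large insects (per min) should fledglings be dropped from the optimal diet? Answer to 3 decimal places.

At the threshold, the rate on large insects alone equals the profitability of fledglings: λ·230/(1 + λ·5.2) = 330/11 = 30.
Rearranging, λ(230 − 30×5.2) = 30, so λ = 30/74 = 0.4054 per min.

0.405 per min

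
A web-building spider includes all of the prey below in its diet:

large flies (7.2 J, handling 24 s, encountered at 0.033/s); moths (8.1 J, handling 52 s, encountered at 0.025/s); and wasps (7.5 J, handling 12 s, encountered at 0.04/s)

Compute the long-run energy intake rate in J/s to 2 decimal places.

0.21 J/s

Energy encountered per unit search time: 0.033×7.2 + 0.025×8.1 + 0.04×7.5 = 0.7401 J/s.
Handling time per unit search time: 0.033×24 + 0.025×52 + 0.04×12 = 2.572.
Rate = 0.7401/(1 + 2.572) = 0.2072 J/s.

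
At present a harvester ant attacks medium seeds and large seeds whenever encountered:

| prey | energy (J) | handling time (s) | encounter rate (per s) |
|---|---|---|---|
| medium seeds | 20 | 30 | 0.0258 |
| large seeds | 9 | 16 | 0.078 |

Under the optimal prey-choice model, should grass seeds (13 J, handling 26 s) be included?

Intake rate on the current diet: R = (0.0258×20 + 0.078×9) / (1 + 0.0258×30 + 0.078×16) = 1.218/3.022 = 0.403 J/s.
grass seeds: E/h = 13/26 = 0.5 J/s.
0.5 > 0.403, so adding grass seeds raises the average — include it.

Yes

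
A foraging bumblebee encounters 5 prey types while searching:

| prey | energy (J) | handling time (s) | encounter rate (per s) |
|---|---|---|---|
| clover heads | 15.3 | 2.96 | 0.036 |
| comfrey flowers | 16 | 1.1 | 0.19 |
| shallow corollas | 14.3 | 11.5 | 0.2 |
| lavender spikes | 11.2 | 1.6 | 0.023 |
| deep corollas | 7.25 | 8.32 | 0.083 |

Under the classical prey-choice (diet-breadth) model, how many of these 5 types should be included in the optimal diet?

E/h in descending order: comfrey flowers 14.5, lavender spikes 7, clover heads 5.17, shallow corollas 1.24, deep corollas 0.871 J/s. The optimal diet is the largest prefix of this list for which every included type satisfies E_i/h_i > R on the types above it.
Rate on top 1: 2.514. lavender spikes: 7 > 2.514 → include.
Rate on top 2: 2.647. clover heads: 5.17 > 2.647 → include.
Rate on top 3: 2.846. shallow corollas: 1.24 < 2.846 → exclude; stop.
Optimal diet: comfrey flowers, lavender spikes, clover heads — 3 of 5 types.

3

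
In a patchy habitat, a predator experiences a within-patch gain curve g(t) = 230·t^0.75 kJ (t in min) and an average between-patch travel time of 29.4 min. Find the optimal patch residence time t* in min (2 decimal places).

88.20 min

By the marginal value theorem, leave when the instantaneous gain rate g'(t) equals the habitat-wide average g(t)/(T + t).
g'(t) = 0.75·230·t^-0.25. Setting 0.75·230·t^-0.25 = 230·t^0.75/(29.4+t) gives 0.75(29.4+t) = t, so 0.25·t = 0.75×29.4.
t* = 0.75×29.4/0.25 = 88.2 min.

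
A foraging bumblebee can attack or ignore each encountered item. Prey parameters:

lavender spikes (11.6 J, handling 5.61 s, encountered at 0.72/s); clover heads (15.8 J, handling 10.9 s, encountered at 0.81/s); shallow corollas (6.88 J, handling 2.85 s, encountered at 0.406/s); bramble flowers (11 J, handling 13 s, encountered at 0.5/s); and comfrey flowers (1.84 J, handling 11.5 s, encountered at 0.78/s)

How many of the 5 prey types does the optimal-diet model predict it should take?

E/h in descending order: shallow corollas 2.41, lavender spikes 2.07, clover heads 1.45, bramble flowers 0.846, comfrey flowers 0.16 J/s. The optimal diet is the largest prefix of this list for which every included type satisfies E_i/h_i > R on the types above it.
Rate on top 1: 1.295. lavender spikes: 2.07 > 1.295 → include.
Rate on top 2: 1.799. clover heads: 1.45 < 1.799 → exclude; stop.
Optimal diet: shallow corollas, lavender spikes — 2 of 5 types.

2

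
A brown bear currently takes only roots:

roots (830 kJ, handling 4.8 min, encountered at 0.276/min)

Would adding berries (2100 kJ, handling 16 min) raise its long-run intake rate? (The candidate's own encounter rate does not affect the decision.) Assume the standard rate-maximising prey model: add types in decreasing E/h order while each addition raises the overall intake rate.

Current rate: (0.276×830)/(1 + 0.276×4.8) = 98.54 kJ/min.
berries: E/h = 2100/16 = 131.2 kJ/min.
Since 131.2 > R, including berries increases the long-run rate.

Yes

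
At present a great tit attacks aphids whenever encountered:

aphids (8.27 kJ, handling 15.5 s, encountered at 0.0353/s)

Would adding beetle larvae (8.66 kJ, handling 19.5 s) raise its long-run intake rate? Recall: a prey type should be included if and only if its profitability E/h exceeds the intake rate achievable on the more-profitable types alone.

Yes

Intake rate on the current diet: R = (0.0353×8.27) / (1 + 0.0353×15.5) = 0.2919/1.547 = 0.1887 kJ/s.
Profitability of beetle larvae: 8.66/19.5 = 0.4441 kJ/s.
Since 0.4441 > R, including beetle larvae increases the long-run rate.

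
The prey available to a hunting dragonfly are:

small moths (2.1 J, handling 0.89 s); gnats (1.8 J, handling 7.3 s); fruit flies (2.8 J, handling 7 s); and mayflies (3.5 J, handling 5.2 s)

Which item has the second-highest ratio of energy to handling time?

Profitability E/h (J/s): small moths = 2.1/0.89 = 2.36, gnats = 1.8/7.3 = 0.247, fruit flies = 2.8/7 = 0.4, mayflies = 3.5/5.2 = 0.673.
Ranked: small moths > mayflies > fruit flies > gnats.

mayflies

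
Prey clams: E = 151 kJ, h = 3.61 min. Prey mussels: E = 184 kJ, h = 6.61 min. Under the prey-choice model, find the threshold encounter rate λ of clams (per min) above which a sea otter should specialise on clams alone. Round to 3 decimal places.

0.551 per min

Drop mussels once their profitability E₂/h₂ falls below the rate achievable on clams alone: E₂/h₂ = λE₁/(1 + λh₁).
Solve for λ: λE₁h₂ = E₂(1 + λh₁) → λ(E₁h₂ − E₂h₁) = E₂ → λ = E₂/(E₁h₂ − E₂h₁).
λ = 184/(151×6.61 − 184×3.61) = 184/333.9 = 0.5511 per min.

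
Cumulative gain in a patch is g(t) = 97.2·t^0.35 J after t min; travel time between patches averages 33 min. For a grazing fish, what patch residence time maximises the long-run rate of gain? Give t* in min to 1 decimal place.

Optimal t* satisfies g'(t*) = g(t*)/(T + t*).
g'(t) = 0.35·97.2·t^-0.65. Setting 0.35·97.2·t^-0.65 = 97.2·t^0.35/(33+t) gives 0.35(33+t) = t, so 0.65·t = 0.35×33.
t* = 0.35×33/0.65 = 17.77 min.

17.8 min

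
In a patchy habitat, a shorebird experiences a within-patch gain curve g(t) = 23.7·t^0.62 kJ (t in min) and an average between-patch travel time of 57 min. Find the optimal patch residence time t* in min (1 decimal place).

93.0 min

Maximise g(t)/(T+t): set derivative to zero → g'(t)(T+t) = g(t).
g'(t) = 0.62·23.7·t^-0.38. Setting 0.62·23.7·t^-0.38 = 23.7·t^0.62/(57+t) gives 0.62(57+t) = t, so 0.38·t = 0.62×57.
t* = 0.62×57/0.38 = 93 min.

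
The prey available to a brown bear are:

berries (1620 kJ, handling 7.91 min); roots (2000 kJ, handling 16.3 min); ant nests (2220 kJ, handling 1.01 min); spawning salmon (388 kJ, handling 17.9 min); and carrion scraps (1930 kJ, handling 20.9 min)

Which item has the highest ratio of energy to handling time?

In descending order of E/h:
ant nests: 2220/1.01 = 2.2e+03 kJ/min
berries: 1620/7.91 = 205 kJ/min
roots: 2000/16.3 = 123 kJ/min
carrion scraps: 1930/20.9 = 92.3 kJ/min
spawning salmon: 388/17.9 = 21.7 kJ/min

ant nests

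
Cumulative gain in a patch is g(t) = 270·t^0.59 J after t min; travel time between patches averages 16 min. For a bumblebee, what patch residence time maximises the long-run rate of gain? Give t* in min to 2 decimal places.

23.02 min

Optimal t* satisfies g'(t*) = g(t*)/(T + t*).
g'(t) = 0.59·270·t^-0.41. Setting 0.59·270·t^-0.41 = 270·t^0.59/(16+t) gives 0.59(16+t) = t, so 0.41·t = 0.59×16.
t* = 0.59×16/0.41 = 23.02 min.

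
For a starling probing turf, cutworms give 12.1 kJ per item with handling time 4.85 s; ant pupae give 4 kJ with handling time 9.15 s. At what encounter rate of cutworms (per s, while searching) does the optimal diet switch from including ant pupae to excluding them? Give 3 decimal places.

0.044 per s

At the threshold, the rate on cutworms alone equals the profitability of ant pupae: λ·12.1/(1 + λ·4.85) = 4/9.15 = 0.4372.
Rearranging, λ(12.1 − 0.4372×4.85) = 0.4372, so λ = 0.4372/9.98 = 0.0438 per s.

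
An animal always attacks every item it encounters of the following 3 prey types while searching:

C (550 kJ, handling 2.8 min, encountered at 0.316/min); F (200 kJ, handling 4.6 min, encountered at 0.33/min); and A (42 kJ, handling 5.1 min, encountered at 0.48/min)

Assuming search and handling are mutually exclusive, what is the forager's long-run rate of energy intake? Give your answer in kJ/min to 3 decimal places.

Energy encountered per unit search time: 0.316×550 + 0.33×200 + 0.48×42 = 260 kJ/min.
Handling time per unit search time: 0.316×2.8 + 0.33×4.6 + 0.48×5.1 = 4.851.
Rate = 260/(1 + 4.851) = 44.43 kJ/min.

44.432 kJ/min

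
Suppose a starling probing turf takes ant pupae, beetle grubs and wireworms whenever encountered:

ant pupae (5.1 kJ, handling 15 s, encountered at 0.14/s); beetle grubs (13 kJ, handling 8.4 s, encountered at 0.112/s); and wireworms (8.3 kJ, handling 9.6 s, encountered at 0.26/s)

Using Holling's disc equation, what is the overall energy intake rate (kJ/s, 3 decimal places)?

0.662 kJ/s

R = (0.14×5.1 + 0.112×13 + 0.26×8.3) / (1 + 0.14×15 + 0.112×8.4 + 0.26×9.6) = 4.328/6.537 = 0.6621 kJ/s.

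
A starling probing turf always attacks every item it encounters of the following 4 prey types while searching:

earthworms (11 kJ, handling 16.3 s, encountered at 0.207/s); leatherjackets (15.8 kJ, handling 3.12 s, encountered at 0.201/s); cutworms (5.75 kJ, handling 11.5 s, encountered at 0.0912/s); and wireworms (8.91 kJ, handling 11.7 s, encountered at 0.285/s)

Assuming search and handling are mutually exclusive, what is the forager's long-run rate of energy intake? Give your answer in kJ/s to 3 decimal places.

0.908 kJ/s

R = (0.207×11 + 0.201×15.8 + 0.0912×5.75 + 0.285×8.91) / (1 + 0.207×16.3 + 0.201×3.12 + 0.0912×11.5 + 0.285×11.7) = 8.517/9.385 = 0.9075 kJ/s.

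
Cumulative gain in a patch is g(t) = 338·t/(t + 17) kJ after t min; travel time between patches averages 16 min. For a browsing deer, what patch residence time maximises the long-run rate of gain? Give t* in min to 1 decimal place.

16.5 min

By the marginal value theorem, leave when the instantaneous gain rate g'(t) equals the habitat-wide average g(t)/(T + t).
g'(t) = 338·17/(t + 17)². Setting 338·17/(t+17)² = 338t/[(t+17)(16+t)] gives 17(16+t) = t(t+17), so t² = 17×16 = 272.
t* = √272 = 16.49 min.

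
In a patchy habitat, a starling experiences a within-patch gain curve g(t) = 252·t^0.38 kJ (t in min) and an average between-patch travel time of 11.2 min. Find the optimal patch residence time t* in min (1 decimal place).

Optimal t* satisfies g'(t*) = g(t*)/(T + t*).
g'(t) = 0.38·252·t^-0.62. Setting 0.38·252·t^-0.62 = 252·t^0.38/(11.2+t) gives 0.38(11.2+t) = t, so 0.62·t = 0.38×11.2.
t* = 0.38×11.2/0.62 = 6.865 min.

6.9 min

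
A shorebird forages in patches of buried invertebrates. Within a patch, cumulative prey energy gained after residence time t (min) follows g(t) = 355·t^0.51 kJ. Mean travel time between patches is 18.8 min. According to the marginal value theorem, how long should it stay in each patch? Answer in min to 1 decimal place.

By the marginal value theorem, leave when the instantaneous gain rate g'(t) equals the habitat-wide average g(t)/(T + t).
g'(t) = 0.51·355·t^-0.49. Setting 0.51·355·t^-0.49 = 355·t^0.51/(18.8+t) gives 0.51(18.8+t) = t, so 0.49·t = 0.51×18.8.
t* = 0.51×18.8/0.49 = 19.57 min.

19.6 min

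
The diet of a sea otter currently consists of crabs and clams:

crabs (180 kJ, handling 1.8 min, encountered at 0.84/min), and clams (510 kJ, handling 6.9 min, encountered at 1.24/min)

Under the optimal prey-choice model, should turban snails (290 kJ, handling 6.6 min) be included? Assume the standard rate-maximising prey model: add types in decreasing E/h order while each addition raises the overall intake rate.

On crabs and clams alone, R = ΣλE/(1+Σλh) = 783.6/11.07 = 70.8 kJ/min.
turban snails: E/h = 290/6.6 = 43.94 kJ/min.
43.94 < 70.8, so adding turban snails would lower the average — exclude it.

No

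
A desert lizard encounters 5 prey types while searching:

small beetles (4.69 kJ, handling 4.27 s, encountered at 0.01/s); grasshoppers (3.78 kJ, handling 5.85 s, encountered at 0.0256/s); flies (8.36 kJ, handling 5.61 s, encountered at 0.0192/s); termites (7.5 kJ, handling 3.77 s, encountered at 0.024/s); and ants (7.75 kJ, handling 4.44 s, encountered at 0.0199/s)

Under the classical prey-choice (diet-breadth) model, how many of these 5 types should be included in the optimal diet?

5

E/h in descending order: termites 1.99, ants 1.75, flies 1.49, small beetles 1.1, grasshoppers 0.646 kJ/s. The optimal diet is the largest prefix of this list for which every included type satisfies E_i/h_i > R on the types above it.
Rate on top 1: 0.1651. ants: 1.75 > 0.1651 → include.
Rate on top 2: 0.2835. flies: 1.49 > 0.2835 → include.
Rate on top 3: 0.3845. small beetles: 1.1 > 0.3845 → include.
Rate on top 4: 0.4075. grasshoppers: 0.646 > 0.4075 → include.
Optimal diet: termites, ants, flies, small beetles, grasshoppers — 5 of 5 types.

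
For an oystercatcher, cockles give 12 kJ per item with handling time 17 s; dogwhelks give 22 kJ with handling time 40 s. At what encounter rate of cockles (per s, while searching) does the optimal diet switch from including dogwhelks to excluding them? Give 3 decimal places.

At the threshold, the rate on cockles alone equals the profitability of dogwhelks: λ·12/(1 + λ·17) = 22/40 = 0.55.
Rearranging, λ(12 − 0.55×17) = 0.55, so λ = 0.55/2.65 = 0.2075 per s.

0.208 per s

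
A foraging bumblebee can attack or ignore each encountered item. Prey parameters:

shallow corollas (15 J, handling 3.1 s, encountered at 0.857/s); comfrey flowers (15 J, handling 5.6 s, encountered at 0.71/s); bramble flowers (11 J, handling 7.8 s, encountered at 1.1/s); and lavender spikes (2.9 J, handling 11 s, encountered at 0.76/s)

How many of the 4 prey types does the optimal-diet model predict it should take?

1

Rank by E/h (J/s): shallow corollas 4.84, comfrey flowers 2.68, bramble flowers 1.41, lavender spikes 0.264. Include each in turn until the next type's E/h falls below the running intake rate.
Rate on top 1: 3.515. comfrey flowers: 2.68 < 3.515 → exclude; stop.
Optimal diet: shallow corollas — 1 of 4 types.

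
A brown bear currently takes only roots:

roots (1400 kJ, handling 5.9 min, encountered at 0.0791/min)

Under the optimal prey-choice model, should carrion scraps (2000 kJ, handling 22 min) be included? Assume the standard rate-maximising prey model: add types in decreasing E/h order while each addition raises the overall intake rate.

Current rate: (0.0791×1400)/(1 + 0.0791×5.9) = 75.5 kJ/min.
carrion scraps: E/h = 2000/22 = 90.91 kJ/min.
90.91 > 75.5, so adding carrion scraps raises the average — include it.

Yes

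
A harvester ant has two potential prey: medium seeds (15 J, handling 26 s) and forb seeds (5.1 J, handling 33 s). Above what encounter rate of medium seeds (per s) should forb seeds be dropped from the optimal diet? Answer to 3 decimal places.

0.014 per s

The zero-one rule: include forb seeds iff E₂/h₂ > λE₁/(1+λh₁). Equality gives the switch point.
λE₁h₂ = E₂ + λE₂h₁ ⇒ λ = E₂/(E₁h₂ − E₂h₁) = 5.1/(495 − 132.6) = 0.01407 per s.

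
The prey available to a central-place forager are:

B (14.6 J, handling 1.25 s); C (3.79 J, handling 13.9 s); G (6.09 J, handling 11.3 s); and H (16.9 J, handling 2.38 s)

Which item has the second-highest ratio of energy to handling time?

H

In descending order of E/h:
B: 14.6/1.25 = 11.7 J/s
H: 16.9/2.38 = 7.1 J/s
G: 6.09/11.3 = 0.539 J/s
C: 3.79/13.9 = 0.273 J/s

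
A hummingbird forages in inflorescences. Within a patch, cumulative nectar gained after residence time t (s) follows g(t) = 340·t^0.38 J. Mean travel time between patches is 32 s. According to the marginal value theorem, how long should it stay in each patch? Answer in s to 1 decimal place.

Optimal t* satisfies g'(t*) = g(t*)/(T + t*).
g'(t) = 0.38·340·t^-0.62. Setting 0.38·340·t^-0.62 = 340·t^0.38/(32+t) gives 0.38(32+t) = t, so 0.62·t = 0.38×32.
t* = 0.38×32/0.62 = 19.61 s.

19.6 s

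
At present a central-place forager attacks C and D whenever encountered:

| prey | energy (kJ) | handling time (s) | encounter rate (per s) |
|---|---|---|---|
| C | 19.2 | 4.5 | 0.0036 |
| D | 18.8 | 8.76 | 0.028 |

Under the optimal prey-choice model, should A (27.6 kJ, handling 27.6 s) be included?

On C and D alone, R = ΣλE/(1+Σλh) = 0.5955/1.261 = 0.4721 kJ/s.
Profitability of A: 27.6/27.6 = 1 kJ/s.
1 > 0.4721, so adding A raises the average — include it.

Yes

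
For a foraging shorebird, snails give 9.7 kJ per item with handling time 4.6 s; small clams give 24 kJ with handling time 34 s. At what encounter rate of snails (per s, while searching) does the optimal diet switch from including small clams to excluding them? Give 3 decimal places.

0.109 per s

Drop small clams once their profitability E₂/h₂ falls below the rate achievable on snails alone: E₂/h₂ = λE₁/(1 + λh₁).
Solve for λ: λE₁h₂ = E₂(1 + λh₁) → λ(E₁h₂ − E₂h₁) = E₂ → λ = E₂/(E₁h₂ − E₂h₁).
λ = 24/(9.7×34 − 24×4.6) = 24/219.4 = 0.1094 per s.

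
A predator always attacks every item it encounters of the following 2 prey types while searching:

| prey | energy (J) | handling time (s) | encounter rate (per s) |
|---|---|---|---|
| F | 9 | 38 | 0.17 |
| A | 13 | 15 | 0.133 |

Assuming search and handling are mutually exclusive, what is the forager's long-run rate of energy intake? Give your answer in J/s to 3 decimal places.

Energy encountered per unit search time: 0.17×9 + 0.133×13 = 3.259 J/s.
Handling time per unit search time: 0.17×38 + 0.133×15 = 8.455.
Rate = 3.259/(1 + 8.455) = 0.3447 J/s.

0.345 J/s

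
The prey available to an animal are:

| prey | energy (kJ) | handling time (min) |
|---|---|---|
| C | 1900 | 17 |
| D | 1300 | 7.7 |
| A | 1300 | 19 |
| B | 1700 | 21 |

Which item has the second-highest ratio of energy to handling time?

C

Profitability E/h (kJ/min): C = 1900/17 = 112, D = 1300/7.7 = 169, A = 1300/19 = 68.4, B = 1700/21 = 81.
Ranked: D > C > B > A.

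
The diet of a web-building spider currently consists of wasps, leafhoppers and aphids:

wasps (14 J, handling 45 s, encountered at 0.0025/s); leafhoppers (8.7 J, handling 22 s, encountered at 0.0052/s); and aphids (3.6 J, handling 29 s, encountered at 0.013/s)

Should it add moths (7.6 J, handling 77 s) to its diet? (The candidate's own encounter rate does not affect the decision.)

Intake rate on the current diet: R = (0.0025×14 + 0.0052×8.7 + 0.013×3.6) / (1 + 0.0025×45 + 0.0052×22 + 0.013×29) = 0.127/1.604 = 0.07921 J/s.
moths: E/h = 7.6/77 = 0.0987 J/s.
0.0987 > 0.07921, so adding moths raises the average — include it.

Yes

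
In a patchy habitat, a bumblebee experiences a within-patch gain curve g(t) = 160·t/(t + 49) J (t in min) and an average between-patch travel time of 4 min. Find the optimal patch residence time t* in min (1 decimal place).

14.0 min

By the marginal value theorem, leave when the instantaneous gain rate g'(t) equals the habitat-wide average g(t)/(T + t).
g'(t) = 160·49/(t + 49)². Setting 160·49/(t+49)² = 160t/[(t+49)(4+t)] gives 49(4+t) = t(t+49), so t² = 49×4 = 196.
t* = √196 = 14 min.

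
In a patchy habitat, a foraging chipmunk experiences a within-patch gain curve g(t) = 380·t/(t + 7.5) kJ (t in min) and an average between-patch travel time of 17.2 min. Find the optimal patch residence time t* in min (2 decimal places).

By the marginal value theorem, leave when the instantaneous gain rate g'(t) equals the habitat-wide average g(t)/(T + t).
g'(t) = 380·7.5/(t + 7.5)². Setting 380·7.5/(t+7.5)² = 380t/[(t+7.5)(17.2+t)] gives 7.5(17.2+t) = t(t+7.5), so t² = 7.5×17.2 = 129.
t* = √129 = 11.36 min.

11.36 min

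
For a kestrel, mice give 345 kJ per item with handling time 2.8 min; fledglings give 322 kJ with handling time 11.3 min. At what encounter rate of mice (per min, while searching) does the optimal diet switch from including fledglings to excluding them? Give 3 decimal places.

At the threshold, the rate on mice alone equals the profitability of fledglings: λ·345/(1 + λ·2.8) = 322/11.3 = 28.5.
Rearranging, λ(345 − 28.5×2.8) = 28.5, so λ = 28.5/265.2 = 0.1074 per min.

0.107 per min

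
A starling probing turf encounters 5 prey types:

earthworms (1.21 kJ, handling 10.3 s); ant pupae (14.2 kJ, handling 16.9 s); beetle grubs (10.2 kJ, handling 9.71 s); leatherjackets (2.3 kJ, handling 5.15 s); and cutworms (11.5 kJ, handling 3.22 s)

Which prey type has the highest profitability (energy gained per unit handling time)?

In descending order of E/h:
cutworms: 11.5/3.22 = 3.57 kJ/s
beetle grubs: 10.2/9.71 = 1.05 kJ/s
ant pupae: 14.2/16.9 = 0.84 kJ/s
leatherjackets: 2.3/5.15 = 0.447 kJ/s
earthworms: 1.21/10.3 = 0.117 kJ/s

cutworms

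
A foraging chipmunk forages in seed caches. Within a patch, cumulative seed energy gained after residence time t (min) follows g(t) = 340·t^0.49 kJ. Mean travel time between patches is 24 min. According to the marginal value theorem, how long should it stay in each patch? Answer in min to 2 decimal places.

Maximise g(t)/(T+t): set derivative to zero → g'(t)(T+t) = g(t).
g'(t) = 0.49·340·t^-0.51. Setting 0.49·340·t^-0.51 = 340·t^0.49/(24+t) gives 0.49(24+t) = t, so 0.51·t = 0.49×24.
t* = 0.49×24/0.51 = 23.06 min.

23.06 min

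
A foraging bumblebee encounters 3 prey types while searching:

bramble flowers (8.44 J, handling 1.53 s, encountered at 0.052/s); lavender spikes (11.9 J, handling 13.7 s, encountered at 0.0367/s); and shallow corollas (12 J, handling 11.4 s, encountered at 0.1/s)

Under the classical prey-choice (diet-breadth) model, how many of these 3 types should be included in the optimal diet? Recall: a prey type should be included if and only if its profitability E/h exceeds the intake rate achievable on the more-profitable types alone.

3

Rank by E/h (J/s): bramble flowers 5.52, shallow corollas 1.05, lavender spikes 0.869. Include each in turn until the next type's E/h falls below the running intake rate.
Rate on top 1: 0.4065. shallow corollas: 1.05 > 0.4065 → include.
Rate on top 2: 0.7384. lavender spikes: 0.869 > 0.7384 → include.
Optimal diet: bramble flowers, shallow corollas, lavender spikes — 3 of 3 types.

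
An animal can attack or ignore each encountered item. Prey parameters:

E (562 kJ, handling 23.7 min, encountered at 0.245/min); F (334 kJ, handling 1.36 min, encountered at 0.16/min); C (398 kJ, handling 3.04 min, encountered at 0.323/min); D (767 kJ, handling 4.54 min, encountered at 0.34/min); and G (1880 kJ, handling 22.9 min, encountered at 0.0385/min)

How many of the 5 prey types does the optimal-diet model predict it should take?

3

Rank by E/h (kJ/min): F 246, D 169, C 131, G 82.1, E 23.7. Include each in turn until the next type's E/h falls below the running intake rate.
Rate on top 1: 43.89. D: 169 > 43.89 → include.
Rate on top 2: 113.8. C: 131 > 113.8 → include.
Rate on top 3: 118.3. G: 82.1 < 118.3 → exclude; stop.
Optimal diet: F, D, C — 3 of 5 types.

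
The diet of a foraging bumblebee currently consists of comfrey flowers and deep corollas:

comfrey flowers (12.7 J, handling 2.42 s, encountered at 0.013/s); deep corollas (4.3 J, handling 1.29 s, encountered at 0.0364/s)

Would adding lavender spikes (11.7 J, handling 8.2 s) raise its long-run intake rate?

Current rate: (0.013×12.7 + 0.0364×4.3)/(1 + 0.013×2.42 + 0.0364×1.29) = 0.2982 J/s.
lavender spikes: E/h = 11.7/8.2 = 1.427 J/s.
Since 1.427 > R, including lavender spikes increases the long-run rate.

Yes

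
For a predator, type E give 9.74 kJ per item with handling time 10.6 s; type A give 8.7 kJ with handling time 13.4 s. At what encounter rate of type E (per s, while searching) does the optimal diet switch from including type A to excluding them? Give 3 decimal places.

At the threshold, the rate on type E alone equals the profitability of type A: λ·9.74/(1 + λ·10.6) = 8.7/13.4 = 0.6493.
Rearranging, λ(9.74 − 0.6493×10.6) = 0.6493, so λ = 0.6493/2.858 = 0.2272 per s.

0.227 per s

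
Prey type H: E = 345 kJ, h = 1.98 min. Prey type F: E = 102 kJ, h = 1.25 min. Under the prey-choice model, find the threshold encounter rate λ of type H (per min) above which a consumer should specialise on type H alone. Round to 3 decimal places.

At the threshold, the rate on type H alone equals the profitability of type F: λ·345/(1 + λ·1.98) = 102/1.25 = 81.6.
Rearranging, λ(345 − 81.6×1.98) = 81.6, so λ = 81.6/183.4 = 0.4449 per min.

0.445 per min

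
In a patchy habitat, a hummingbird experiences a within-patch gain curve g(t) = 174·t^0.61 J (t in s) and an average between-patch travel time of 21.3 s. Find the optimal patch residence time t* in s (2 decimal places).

33.32 s

Optimal t* satisfies g'(t*) = g(t*)/(T + t*).
g'(t) = 0.61·174·t^-0.39. Setting 0.61·174·t^-0.39 = 174·t^0.61/(21.3+t) gives 0.61(21.3+t) = t, so 0.39·t = 0.61×21.3.
t* = 0.61×21.3/0.39 = 33.32 s.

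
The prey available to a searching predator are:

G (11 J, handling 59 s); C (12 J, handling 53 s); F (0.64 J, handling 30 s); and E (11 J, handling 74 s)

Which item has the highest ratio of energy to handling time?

C

Profitability E/h (J/s): G = 11/59 = 0.186, C = 12/53 = 0.226, F = 0.64/30 = 0.0213, E = 11/74 = 0.149.
Ranked: C > G > E > F.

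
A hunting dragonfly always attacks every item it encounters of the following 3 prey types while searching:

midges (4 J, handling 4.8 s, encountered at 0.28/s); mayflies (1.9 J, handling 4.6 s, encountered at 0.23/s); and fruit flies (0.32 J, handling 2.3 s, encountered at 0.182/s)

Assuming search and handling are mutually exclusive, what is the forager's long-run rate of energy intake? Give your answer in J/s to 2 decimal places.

0.42 J/s

Energy encountered per unit search time: 0.28×4 + 0.23×1.9 + 0.182×0.32 = 1.615 J/s.
Handling time per unit search time: 0.28×4.8 + 0.23×4.6 + 0.182×2.3 = 2.821.
Rate = 1.615/(1 + 2.821) = 0.4228 J/s.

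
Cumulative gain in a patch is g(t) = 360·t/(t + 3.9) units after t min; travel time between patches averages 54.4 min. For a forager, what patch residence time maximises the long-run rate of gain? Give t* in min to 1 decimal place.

14.6 min

Maximise g(t)/(T+t): set derivative to zero → g'(t)(T+t) = g(t).
g'(t) = 360·3.9/(t + 3.9)². Setting 360·3.9/(t+3.9)² = 360t/[(t+3.9)(54.4+t)] gives 3.9(54.4+t) = t(t+3.9), so t² = 3.9×54.4 = 212.2.
t* = √212.2 = 14.57 min.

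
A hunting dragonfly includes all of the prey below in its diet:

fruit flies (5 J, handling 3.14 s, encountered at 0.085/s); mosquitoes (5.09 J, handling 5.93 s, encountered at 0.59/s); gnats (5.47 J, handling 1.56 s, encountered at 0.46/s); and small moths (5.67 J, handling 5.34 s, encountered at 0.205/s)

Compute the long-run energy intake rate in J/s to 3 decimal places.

R = (0.085×5 + 0.59×5.09 + 0.46×5.47 + 0.205×5.67) / (1 + 0.085×3.14 + 0.59×5.93 + 0.46×1.56 + 0.205×5.34) = 7.107/6.578 = 1.08 J/s.

1.080 J/s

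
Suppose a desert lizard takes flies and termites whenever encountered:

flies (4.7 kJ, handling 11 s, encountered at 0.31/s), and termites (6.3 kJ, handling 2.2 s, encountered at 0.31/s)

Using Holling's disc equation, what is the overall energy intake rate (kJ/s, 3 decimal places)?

0.670 kJ/s

R = (0.31×4.7 + 0.31×6.3) / (1 + 0.31×11 + 0.31×2.2) = 3.41/5.092 = 0.6697 kJ/s.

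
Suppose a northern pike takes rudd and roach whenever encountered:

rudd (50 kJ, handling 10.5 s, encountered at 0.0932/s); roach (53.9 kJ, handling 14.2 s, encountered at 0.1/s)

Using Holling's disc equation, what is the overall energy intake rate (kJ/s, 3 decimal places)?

2.957 kJ/s

R = Σλ_iE_i / (1 + Σλ_ih_i)
Numerator: 0.0932×50 + 0.1×53.9 = 10.05
Denominator: 1 + 0.0932×10.5 + 0.1×14.2 = 3.399
R = 10.05/3.399 = 2.957 kJ/s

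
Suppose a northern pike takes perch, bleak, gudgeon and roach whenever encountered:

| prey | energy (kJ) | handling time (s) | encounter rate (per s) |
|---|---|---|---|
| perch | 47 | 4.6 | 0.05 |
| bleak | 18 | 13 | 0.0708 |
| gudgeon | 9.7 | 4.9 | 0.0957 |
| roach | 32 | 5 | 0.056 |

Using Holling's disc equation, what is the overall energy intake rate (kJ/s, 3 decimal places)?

2.188 kJ/s

R = (0.05×47 + 0.0708×18 + 0.0957×9.7 + 0.056×32) / (1 + 0.05×4.6 + 0.0708×13 + 0.0957×4.9 + 0.056×5) = 6.345/2.899 = 2.188 kJ/s.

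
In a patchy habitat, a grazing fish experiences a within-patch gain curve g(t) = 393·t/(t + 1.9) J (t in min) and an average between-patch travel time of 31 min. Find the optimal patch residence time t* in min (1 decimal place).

7.7 min

Optimal t* satisfies g'(t*) = g(t*)/(T + t*).
g'(t) = 393·1.9/(t + 1.9)². Setting 393·1.9/(t+1.9)² = 393t/[(t+1.9)(31+t)] gives 1.9(31+t) = t(t+1.9), so t² = 1.9×31 = 58.9.
t* = √58.9 = 7.675 min.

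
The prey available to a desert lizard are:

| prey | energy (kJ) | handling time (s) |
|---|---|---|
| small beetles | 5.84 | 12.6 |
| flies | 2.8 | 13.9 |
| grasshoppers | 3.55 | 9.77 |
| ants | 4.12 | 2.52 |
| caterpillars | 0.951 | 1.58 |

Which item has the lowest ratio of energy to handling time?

flies

In descending order of E/h:
ants: 4.12/2.52 = 1.63 kJ/s
caterpillars: 0.951/1.58 = 0.602 kJ/s
small beetles: 5.84/12.6 = 0.463 kJ/s
grasshoppers: 3.55/9.77 = 0.363 kJ/s
flies: 2.8/13.9 = 0.201 kJ/s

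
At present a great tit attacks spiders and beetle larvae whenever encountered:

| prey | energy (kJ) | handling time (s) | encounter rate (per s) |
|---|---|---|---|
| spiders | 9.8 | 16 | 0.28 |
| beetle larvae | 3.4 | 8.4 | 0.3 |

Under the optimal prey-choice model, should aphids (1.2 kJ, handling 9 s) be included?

No

On spiders and beetle larvae alone, R = ΣλE/(1+Σλh) = 3.764/8 = 0.4705 kJ/s.
Profitability of aphids: 1.2/9 = 0.1333 kJ/s.
0.1333 < 0.4705, so adding aphids would lower the average — exclude it.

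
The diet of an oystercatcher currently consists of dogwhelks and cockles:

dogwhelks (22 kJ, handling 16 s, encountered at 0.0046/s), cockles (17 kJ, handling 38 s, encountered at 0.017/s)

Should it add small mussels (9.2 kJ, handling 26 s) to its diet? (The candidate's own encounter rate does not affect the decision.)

Yes

On dogwhelks and cockles alone, R = ΣλE/(1+Σλh) = 0.3902/1.72 = 0.2269 kJ/s.
Profitability of small mussels: 9.2/26 = 0.3538 kJ/s.
0.3538 > 0.2269, so adding small mussels raises the average — include it.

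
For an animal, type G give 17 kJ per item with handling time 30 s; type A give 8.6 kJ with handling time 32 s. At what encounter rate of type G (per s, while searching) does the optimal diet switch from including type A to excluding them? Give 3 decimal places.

0.030 per s

The zero-one rule: include type A iff E₂/h₂ > λE₁/(1+λh₁). Equality gives the switch point.
λE₁h₂ = E₂ + λE₂h₁ ⇒ λ = E₂/(E₁h₂ − E₂h₁) = 8.6/(544 − 258) = 0.03007 per s.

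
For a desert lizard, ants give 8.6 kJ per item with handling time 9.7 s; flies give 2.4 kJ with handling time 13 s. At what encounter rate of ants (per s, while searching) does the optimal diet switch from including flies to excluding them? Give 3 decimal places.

The zero-one rule: include flies iff E₂/h₂ > λE₁/(1+λh₁). Equality gives the switch point.
λE₁h₂ = E₂ + λE₂h₁ ⇒ λ = E₂/(E₁h₂ − E₂h₁) = 2.4/(111.8 − 23.28) = 0.02711 per s.

0.027 per s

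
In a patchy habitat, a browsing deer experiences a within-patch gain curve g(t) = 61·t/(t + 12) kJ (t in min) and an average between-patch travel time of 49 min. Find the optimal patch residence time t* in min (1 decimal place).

24.2 min

Optimal t* satisfies g'(t*) = g(t*)/(T + t*).
g'(t) = 61·12/(t + 12)². Setting 61·12/(t+12)² = 61t/[(t+12)(49+t)] gives 12(49+t) = t(t+12), so t² = 12×49 = 588.
t* = √588 = 24.25 min.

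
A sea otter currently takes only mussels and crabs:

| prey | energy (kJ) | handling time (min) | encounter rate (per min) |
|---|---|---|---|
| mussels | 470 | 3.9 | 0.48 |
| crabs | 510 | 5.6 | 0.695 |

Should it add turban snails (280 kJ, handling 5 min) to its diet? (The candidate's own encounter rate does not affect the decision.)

No

On mussels and crabs alone, R = ΣλE/(1+Σλh) = 580/6.764 = 85.76 kJ/min.
turban snails: E/h = 280/5 = 56 kJ/min.
56 < 85.76, so adding turban snails would lower the average — exclude it.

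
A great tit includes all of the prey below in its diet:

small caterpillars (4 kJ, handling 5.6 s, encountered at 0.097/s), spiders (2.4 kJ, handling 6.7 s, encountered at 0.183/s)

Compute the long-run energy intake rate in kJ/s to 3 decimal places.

0.299 kJ/s

R = (0.097×4 + 0.183×2.4) / (1 + 0.097×5.6 + 0.183×6.7) = 0.8272/2.769 = 0.2987 kJ/s.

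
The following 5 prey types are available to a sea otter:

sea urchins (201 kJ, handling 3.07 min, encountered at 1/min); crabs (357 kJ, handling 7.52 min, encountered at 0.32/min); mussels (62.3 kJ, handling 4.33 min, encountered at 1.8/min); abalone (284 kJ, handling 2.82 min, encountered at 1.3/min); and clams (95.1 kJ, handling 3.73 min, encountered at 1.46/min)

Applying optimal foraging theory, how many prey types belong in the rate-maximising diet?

Profitabilities (E/h, kJ/min): abalone 101, sea urchins 65.5, crabs 47.5, clams 25.5, mussels 14.4. Add prey in this order while the next type's profitability exceeds the intake rate on those already taken.
Rate on top 1: 79.13. sea urchins: 65.5 < 79.13 → exclude; stop.
Optimal diet: abalone — 1 of 5 types.

1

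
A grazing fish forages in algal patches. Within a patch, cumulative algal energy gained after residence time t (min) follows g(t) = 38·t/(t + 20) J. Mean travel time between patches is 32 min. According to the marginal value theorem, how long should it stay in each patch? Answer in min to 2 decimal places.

Maximise g(t)/(T+t): set derivative to zero → g'(t)(T+t) = g(t).
g'(t) = 38·20/(t + 20)². Setting 38·20/(t+20)² = 38t/[(t+20)(32+t)] gives 20(32+t) = t(t+20), so t² = 20×32 = 640.
t* = √640 = 25.3 min.

25.30 min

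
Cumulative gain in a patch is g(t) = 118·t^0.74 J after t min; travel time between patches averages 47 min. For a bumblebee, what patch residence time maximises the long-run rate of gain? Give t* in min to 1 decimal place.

133.8 min

By the marginal value theorem, leave when the instantaneous gain rate g'(t) equals the habitat-wide average g(t)/(T + t).
g'(t) = 0.74·118·t^-0.26. Setting 0.74·118·t^-0.26 = 118·t^0.74/(47+t) gives 0.74(47+t) = t, so 0.26·t = 0.74×47.
t* = 0.74×47/0.26 = 133.8 min.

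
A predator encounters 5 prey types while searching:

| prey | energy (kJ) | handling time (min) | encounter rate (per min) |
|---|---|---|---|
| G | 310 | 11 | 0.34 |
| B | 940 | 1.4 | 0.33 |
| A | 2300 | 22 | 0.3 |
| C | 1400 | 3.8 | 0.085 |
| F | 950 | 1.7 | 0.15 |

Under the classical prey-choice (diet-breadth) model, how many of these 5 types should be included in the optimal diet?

E/h in descending order: B 671, F 559, C 368, A 105, G 28.2 kJ/min. The optimal diet is the largest prefix of this list for which every included type satisfies E_i/h_i > R on the types above it.
Rate on top 1: 212.2. F: 559 > 212.2 → include.
Rate on top 2: 263.7. C: 368 > 263.7 → include.
Rate on top 3: 280.2. A: 105 < 280.2 → exclude; stop.
Optimal diet: B, F, C — 3 of 5 types.

3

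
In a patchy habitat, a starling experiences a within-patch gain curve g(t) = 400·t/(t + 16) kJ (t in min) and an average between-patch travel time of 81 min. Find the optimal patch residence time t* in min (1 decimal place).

36.0 min

Maximise g(t)/(T+t): set derivative to zero → g'(t)(T+t) = g(t).
g'(t) = 400·16/(t + 16)². Setting 400·16/(t+16)² = 400t/[(t+16)(81+t)] gives 16(81+t) = t(t+16), so t² = 16×81 = 1296.
t* = √1296 = 36 min.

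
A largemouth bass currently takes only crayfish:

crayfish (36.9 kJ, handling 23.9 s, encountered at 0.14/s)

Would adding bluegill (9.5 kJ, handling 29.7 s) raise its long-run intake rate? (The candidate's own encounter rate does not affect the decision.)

Current rate: (0.14×36.9)/(1 + 0.14×23.9) = 1.189 kJ/s.
Profitability of bluegill: 9.5/29.7 = 0.3199 kJ/s.
Since 0.3199 < R, time spent handling bluegill is better spent searching.

No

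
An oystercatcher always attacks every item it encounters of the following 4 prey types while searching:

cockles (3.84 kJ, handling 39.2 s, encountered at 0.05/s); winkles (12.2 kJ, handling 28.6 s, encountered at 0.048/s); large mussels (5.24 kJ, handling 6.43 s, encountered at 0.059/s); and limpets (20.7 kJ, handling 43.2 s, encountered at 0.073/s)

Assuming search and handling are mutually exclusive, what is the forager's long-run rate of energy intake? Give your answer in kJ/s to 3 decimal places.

R = (0.05×3.84 + 0.048×12.2 + 0.059×5.24 + 0.073×20.7) / (1 + 0.05×39.2 + 0.048×28.6 + 0.059×6.43 + 0.073×43.2) = 2.598/7.866 = 0.3303 kJ/s.

0.330 kJ/s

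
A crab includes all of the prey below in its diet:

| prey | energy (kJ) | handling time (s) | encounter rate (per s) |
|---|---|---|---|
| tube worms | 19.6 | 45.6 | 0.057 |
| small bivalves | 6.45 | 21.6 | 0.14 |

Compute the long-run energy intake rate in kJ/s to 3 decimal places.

R = (0.057×19.6 + 0.14×6.45) / (1 + 0.057×45.6 + 0.14×21.6) = 2.02/6.623 = 0.305 kJ/s.

0.305 kJ/s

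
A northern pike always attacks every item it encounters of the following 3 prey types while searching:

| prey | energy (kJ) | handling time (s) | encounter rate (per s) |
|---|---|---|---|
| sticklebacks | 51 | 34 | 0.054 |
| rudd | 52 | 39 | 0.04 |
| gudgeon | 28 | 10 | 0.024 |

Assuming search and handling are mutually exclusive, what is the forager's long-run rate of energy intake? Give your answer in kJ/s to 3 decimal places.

Energy encountered per unit search time: 0.054×51 + 0.04×52 + 0.024×28 = 5.506 kJ/s.
Handling time per unit search time: 0.054×34 + 0.04×39 + 0.024×10 = 3.636.
Rate = 5.506/(1 + 3.636) = 1.188 kJ/s.

1.188 kJ/s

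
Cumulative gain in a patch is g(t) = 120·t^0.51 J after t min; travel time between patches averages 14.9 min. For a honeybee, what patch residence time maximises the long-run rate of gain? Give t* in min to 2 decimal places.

15.51 min

Optimal t* satisfies g'(t*) = g(t*)/(T + t*).
g'(t) = 0.51·120·t^-0.49. Setting 0.51·120·t^-0.49 = 120·t^0.51/(14.9+t) gives 0.51(14.9+t) = t, so 0.49·t = 0.51×14.9.
t* = 0.51×14.9/0.49 = 15.51 min.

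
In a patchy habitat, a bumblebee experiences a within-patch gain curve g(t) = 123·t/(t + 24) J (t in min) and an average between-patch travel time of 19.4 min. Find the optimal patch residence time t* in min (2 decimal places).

21.58 min

Maximise g(t)/(T+t): set derivative to zero → g'(t)(T+t) = g(t).
g'(t) = 123·24/(t + 24)². Setting 123·24/(t+24)² = 123t/[(t+24)(19.4+t)] gives 24(19.4+t) = t(t+24), so t² = 24×19.4 = 465.6.
t* = √465.6 = 21.58 min.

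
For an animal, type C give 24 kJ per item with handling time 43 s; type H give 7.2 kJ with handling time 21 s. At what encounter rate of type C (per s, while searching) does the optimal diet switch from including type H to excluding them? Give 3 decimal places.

At the threshold, the rate on type C alone equals the profitability of type H: λ·24/(1 + λ·43) = 7.2/21 = 0.3429.
Rearranging, λ(24 − 0.3429×43) = 0.3429, so λ = 0.3429/9.257 = 0.03704 per s.

0.037 per s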